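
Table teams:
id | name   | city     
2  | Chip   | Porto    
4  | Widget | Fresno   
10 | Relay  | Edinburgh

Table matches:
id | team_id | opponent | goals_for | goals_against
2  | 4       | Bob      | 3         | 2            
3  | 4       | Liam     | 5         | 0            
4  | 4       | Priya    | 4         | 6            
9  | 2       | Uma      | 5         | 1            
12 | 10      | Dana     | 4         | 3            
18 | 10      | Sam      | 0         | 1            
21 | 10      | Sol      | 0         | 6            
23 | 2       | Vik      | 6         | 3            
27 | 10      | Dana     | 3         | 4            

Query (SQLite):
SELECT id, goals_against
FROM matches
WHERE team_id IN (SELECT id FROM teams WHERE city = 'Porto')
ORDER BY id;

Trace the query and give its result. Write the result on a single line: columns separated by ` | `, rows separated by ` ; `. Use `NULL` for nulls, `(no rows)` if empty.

9 | 1 ; 23 | 3

Inner query: teams.id where city = 'Porto'.
Outer: keep matches rows whose team_id is in that set.
Inner query → {2}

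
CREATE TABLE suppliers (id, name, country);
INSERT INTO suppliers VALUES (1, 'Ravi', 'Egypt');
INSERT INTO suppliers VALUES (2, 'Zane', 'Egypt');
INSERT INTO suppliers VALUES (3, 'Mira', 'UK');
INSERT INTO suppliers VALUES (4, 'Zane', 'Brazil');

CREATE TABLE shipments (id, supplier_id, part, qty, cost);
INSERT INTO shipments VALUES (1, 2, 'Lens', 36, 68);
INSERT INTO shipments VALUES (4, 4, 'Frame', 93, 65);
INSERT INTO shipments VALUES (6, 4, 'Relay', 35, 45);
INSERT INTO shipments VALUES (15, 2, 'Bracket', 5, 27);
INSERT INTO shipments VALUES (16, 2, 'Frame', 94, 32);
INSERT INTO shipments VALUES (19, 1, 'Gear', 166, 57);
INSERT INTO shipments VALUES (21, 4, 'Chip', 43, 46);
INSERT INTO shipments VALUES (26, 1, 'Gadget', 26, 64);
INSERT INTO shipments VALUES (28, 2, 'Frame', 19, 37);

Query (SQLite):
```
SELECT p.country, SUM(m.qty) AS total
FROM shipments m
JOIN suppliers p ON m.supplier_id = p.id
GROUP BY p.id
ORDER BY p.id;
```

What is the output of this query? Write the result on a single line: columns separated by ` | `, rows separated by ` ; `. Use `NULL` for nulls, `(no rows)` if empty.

Egypt | 192 ; Egypt | 154 ; Brazil | 171

Join each shipments row to its suppliers via supplier_id.
Group joined rows by suppliers.id; compute SUM(m.qty) per group.
  1: ids {19, 26} → SUM(m.qty)=192
  2: ids {1, 15, 16, 28} → SUM(m.qty)=154
  4: ids {4, 6, 21} → SUM(m.qty)=171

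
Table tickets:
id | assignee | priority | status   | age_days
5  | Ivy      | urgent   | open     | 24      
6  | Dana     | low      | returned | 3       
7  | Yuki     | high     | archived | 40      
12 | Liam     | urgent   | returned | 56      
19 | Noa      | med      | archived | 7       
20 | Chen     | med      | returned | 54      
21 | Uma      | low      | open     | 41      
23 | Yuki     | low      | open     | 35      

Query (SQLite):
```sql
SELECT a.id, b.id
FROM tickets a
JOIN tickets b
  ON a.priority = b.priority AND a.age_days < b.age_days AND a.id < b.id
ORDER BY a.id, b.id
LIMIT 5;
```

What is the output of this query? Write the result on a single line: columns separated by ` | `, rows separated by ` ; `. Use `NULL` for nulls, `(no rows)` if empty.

Pairs (a,b) with same priority, a.age_days < b.age_days, a.id < b.id.
priority groups: high:{7} low:{6,21,23} med:{19,20} urgent:{5,12}
Ordered by (a.id, b.id); first 5.

5 | 12 ; 6 | 21 ; 6 | 23 ; 19 | 20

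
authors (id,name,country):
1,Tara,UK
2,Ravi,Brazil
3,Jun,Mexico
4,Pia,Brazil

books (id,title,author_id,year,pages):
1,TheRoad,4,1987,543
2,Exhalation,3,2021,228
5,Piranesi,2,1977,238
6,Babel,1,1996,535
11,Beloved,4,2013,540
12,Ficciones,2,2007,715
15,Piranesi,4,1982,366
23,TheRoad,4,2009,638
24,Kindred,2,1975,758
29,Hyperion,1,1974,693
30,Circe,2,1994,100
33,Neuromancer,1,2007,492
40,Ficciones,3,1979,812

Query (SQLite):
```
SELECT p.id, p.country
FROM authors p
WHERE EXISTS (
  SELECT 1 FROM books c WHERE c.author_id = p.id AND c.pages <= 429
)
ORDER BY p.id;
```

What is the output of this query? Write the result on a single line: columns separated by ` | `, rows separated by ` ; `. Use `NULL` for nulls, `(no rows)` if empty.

2 | Brazil ; 3 | Mexico ; 4 | Brazil

For each authors row, check whether any books with matching author_id has pages <= 429.
Keep rows where that is true.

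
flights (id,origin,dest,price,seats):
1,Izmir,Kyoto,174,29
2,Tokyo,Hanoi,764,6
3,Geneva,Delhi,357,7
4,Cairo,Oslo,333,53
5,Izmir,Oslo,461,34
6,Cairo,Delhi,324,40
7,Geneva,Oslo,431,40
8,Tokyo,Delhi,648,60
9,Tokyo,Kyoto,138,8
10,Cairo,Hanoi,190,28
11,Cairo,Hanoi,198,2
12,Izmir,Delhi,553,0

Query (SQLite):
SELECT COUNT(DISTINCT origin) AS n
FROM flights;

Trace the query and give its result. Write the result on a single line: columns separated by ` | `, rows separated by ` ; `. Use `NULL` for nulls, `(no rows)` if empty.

Count distinct non-NULL origin values.

4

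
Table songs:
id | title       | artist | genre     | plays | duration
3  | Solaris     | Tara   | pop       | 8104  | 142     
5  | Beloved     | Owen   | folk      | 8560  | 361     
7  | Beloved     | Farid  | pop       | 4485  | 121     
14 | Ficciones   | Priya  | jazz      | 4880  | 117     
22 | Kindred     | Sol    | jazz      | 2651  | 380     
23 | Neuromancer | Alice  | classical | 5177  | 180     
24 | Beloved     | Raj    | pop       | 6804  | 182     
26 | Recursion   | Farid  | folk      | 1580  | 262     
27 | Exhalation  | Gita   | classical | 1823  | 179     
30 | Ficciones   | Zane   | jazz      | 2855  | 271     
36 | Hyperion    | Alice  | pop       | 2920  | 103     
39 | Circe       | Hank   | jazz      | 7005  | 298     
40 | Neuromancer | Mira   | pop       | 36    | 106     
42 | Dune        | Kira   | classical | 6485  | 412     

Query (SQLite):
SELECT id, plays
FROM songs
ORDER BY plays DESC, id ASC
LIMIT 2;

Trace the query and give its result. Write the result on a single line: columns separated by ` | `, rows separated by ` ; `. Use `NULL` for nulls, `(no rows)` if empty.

5 | 8560 ; 3 | 8104

Sort by plays desc, tiebreak id asc: (8560, id=5), (8104, id=3), (7005, id=39), (6804, id=24), (6485, id=42) …. Take first 2.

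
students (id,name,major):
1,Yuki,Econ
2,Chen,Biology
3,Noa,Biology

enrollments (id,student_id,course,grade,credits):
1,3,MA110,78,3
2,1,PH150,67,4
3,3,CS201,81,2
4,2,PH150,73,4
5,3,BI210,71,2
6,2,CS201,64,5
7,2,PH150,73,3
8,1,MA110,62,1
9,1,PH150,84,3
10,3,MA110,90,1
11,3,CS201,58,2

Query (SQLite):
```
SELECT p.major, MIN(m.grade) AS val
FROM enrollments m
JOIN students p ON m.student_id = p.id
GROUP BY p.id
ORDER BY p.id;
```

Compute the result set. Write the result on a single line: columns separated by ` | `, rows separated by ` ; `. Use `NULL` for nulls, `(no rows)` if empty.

Join each enrollments row to its students via student_id.
Group joined rows by students.id; compute MIN(m.grade) per group.
  1: ids {2, 8, 9} → MIN(m.grade)=62
  2: ids {4, 6, 7} → MIN(m.grade)=64
  3: ids {1, 3, 5, 10, 11} → MIN(m.grade)=58

Econ | 62 ; Biology | 64 ; Biology | 58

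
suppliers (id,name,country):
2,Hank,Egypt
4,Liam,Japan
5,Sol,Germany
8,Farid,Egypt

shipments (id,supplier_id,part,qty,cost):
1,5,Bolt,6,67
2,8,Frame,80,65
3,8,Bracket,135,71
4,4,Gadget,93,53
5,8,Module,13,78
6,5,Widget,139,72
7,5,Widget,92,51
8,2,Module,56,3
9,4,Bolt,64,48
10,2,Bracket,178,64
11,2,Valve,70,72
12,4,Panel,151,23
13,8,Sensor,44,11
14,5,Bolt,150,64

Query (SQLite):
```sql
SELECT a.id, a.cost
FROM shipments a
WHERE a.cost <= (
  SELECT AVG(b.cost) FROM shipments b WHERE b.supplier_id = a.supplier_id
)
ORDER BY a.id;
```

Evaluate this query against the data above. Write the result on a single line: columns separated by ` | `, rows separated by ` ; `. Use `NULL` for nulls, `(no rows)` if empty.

7 | 51 ; 8 | 3 ; 12 | 23 ; 13 | 11

For each shipments row a, compute AVG(cost) over rows sharing a.supplier_id.
Keep row a if a.cost <= that per-group AVG.
  supplier_id=2: AVG(cost) = 46.333333
  supplier_id=4: AVG(cost) = 41.333333
  supplier_id=5: AVG(cost) = 63.5
  supplier_id=8: AVG(cost) = 56.25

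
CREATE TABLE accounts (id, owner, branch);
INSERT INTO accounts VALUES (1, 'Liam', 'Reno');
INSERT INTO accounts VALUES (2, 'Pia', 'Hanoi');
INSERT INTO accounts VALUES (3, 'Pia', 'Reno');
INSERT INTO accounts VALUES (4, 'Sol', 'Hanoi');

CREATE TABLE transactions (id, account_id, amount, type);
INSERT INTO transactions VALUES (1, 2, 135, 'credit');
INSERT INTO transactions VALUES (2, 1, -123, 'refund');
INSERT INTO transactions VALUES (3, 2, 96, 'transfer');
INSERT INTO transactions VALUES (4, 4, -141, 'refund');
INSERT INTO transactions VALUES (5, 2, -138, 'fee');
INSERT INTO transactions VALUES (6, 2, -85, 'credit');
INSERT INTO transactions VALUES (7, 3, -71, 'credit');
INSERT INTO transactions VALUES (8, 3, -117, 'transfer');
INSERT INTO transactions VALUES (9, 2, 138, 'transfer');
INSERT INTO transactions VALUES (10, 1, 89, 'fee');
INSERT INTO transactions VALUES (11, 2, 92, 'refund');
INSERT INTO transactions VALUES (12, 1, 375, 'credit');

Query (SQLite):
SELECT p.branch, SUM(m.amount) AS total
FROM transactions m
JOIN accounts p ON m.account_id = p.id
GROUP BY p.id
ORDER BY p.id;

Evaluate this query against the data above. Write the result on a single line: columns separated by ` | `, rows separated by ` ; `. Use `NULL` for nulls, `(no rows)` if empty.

Join each transactions row to its accounts via account_id.
Group joined rows by accounts.id; compute SUM(m.amount) per group.
  1: ids {2, 10, 12} → SUM(m.amount)=341
  2: ids {1, 3, 5, 6, 9, 11} → SUM(m.amount)=238
  3: ids {7, 8} → SUM(m.amount)=-188
  4: ids {4} → SUM(m.amount)=-141

Reno | 341 ; Hanoi | 238 ; Reno | -188 ; Hanoi | -141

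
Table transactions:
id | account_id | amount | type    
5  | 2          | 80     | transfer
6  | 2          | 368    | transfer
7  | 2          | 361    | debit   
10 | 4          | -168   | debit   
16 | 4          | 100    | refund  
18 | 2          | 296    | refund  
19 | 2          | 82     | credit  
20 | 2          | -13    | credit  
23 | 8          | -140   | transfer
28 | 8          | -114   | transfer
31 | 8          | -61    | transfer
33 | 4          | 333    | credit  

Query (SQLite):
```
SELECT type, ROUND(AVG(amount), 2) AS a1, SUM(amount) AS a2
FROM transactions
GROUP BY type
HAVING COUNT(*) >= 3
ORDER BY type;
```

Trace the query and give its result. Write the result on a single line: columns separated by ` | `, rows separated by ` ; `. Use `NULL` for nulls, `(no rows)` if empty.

credit | 134 | 402 ; transfer | 26.6 | 133

Group transactions by type.
Per group compute: ROUND(AVG(amount), 2), SUM(amount).
HAVING: drop groups with fewer than 3 rows.
  credit: ids {19, 20, 33} → ROUND(AVG(amount), 2)=134, SUM(amount)=402
  debit: ids {7, 10} → ROUND(AVG(amount), 2)=96.5, SUM(amount)=193
  refund: ids {16, 18} → ROUND(AVG(amount), 2)=198, SUM(amount)=396
  transfer: ids {5, 6, 23, 28, 31} → ROUND(AVG(amount), 2)=26.6, SUM(amount)=133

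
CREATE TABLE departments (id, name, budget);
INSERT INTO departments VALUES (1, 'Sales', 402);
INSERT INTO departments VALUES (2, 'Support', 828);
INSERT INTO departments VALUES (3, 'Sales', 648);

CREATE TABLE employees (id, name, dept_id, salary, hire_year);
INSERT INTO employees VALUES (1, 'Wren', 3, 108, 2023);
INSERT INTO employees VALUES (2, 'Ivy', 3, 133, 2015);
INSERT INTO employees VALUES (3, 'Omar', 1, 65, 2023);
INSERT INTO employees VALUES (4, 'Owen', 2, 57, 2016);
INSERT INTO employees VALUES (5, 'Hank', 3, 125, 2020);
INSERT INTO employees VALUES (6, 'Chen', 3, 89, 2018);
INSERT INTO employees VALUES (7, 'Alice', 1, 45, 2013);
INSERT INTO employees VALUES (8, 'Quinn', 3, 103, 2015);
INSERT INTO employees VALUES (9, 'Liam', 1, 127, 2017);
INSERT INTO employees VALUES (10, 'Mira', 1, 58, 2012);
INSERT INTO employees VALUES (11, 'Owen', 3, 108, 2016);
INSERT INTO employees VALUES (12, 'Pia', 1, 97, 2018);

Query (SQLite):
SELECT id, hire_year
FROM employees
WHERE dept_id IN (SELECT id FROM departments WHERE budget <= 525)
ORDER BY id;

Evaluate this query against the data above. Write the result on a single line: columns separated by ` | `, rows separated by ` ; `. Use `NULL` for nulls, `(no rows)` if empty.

Inner query: departments.id where budget <= 525.
Outer: keep employees rows whose dept_id is in that set.
Inner query → {1}

3 | 2023 ; 7 | 2013 ; 9 | 2017 ; 10 | 2012 ; 12 | 2018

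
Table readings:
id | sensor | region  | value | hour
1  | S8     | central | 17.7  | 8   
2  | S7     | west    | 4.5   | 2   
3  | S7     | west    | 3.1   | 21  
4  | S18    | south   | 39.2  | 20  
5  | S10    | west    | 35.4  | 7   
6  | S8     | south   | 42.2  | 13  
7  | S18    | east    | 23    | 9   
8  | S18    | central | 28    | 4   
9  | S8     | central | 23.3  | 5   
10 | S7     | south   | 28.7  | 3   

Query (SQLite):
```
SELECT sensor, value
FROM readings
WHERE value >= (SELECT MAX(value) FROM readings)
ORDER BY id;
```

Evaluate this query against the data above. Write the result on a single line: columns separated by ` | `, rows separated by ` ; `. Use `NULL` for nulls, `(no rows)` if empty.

Scalar subquery: MAX(value) over all readings rows = 42.2.
Keep rows where value >= that value.

S8 | 42.2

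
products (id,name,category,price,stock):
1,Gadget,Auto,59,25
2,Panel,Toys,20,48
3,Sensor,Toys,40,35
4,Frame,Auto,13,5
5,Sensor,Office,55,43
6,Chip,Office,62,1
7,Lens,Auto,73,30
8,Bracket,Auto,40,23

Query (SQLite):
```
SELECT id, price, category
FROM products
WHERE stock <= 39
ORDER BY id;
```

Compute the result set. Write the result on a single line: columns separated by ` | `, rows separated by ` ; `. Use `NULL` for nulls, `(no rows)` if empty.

stock <= 39: ids {1, 3, 4, 6, 7, 8}

1 | 59 | Auto ; 3 | 40 | Toys ; 4 | 13 | Auto ; 6 | 62 | Office ; 7 | 73 | Auto ; 8 | 40 | Auto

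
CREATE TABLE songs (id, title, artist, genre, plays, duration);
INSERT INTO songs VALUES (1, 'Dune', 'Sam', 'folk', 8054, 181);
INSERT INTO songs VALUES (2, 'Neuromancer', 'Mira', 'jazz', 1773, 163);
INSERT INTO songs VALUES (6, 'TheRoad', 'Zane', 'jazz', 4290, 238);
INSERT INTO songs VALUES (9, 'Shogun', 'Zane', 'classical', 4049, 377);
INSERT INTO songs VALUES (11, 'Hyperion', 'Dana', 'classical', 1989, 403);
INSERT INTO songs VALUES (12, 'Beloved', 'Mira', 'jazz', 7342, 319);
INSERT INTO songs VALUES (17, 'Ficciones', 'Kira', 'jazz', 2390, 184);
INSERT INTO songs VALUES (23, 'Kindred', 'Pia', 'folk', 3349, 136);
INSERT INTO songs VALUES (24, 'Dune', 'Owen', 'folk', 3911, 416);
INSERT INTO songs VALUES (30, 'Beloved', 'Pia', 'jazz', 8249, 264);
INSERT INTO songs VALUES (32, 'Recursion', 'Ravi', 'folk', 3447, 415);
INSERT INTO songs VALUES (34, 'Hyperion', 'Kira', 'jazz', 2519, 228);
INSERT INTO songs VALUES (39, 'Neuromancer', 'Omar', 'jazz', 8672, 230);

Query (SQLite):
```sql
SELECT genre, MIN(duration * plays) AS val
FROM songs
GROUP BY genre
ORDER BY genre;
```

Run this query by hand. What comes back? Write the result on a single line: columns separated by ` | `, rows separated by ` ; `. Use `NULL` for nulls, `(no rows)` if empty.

For each row compute duration * plays.
Group by genre; take MIN of the expression per group.
  classical: ids {9, 11} → MIN(duration * plays)=801567
  folk: ids {1, 23, 24, 32} → MIN(duration * plays)=455464
  jazz: ids {2, 6, 12, 17, 30, 34, 39} → MIN(duration * plays)=288999

classical | 801567 ; folk | 455464 ; jazz | 288999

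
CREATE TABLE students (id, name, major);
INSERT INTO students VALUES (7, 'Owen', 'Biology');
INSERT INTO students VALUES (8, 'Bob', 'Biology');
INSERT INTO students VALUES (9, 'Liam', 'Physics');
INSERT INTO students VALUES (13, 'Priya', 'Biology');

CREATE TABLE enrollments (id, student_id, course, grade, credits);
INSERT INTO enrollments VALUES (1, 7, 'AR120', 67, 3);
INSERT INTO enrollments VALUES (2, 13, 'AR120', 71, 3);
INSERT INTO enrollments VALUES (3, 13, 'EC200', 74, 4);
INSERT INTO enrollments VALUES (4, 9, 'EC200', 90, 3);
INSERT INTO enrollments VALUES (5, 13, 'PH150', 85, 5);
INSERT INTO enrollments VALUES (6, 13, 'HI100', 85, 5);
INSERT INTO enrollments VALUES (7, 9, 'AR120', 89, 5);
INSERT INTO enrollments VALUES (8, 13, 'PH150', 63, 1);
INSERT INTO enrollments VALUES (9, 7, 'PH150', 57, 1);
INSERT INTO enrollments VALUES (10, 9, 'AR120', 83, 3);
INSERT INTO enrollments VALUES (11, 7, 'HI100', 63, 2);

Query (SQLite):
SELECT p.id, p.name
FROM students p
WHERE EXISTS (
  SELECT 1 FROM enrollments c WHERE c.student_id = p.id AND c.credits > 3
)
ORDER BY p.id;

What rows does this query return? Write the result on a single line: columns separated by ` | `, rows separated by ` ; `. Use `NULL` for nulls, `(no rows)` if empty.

For each students row, check whether any enrollments with matching student_id has credits > 3.
Keep rows where that is true.

9 | Liam ; 13 | Priya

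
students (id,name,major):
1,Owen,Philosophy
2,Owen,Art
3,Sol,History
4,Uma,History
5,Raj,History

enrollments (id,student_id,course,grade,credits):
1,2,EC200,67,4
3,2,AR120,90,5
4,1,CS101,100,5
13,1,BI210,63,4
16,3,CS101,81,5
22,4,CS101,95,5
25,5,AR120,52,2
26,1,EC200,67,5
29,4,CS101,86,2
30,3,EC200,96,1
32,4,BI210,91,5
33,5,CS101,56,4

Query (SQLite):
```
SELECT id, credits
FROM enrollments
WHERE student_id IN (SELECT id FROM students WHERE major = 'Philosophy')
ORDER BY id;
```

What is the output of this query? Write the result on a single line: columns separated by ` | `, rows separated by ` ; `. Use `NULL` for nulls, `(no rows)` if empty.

4 | 5 ; 13 | 4 ; 26 | 5

Inner query: students.id where major = 'Philosophy'.
Outer: keep enrollments rows whose student_id is in that set.
Inner query → {1}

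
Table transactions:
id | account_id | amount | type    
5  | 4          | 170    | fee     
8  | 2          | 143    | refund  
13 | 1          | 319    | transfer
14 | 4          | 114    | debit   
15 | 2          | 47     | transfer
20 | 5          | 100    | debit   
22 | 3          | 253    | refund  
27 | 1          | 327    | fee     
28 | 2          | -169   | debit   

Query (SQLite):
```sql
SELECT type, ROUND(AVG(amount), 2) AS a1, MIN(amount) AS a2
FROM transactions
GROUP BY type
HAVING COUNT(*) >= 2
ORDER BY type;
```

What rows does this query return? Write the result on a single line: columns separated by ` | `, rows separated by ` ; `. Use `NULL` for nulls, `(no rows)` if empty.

Group transactions by type.
Per group compute: ROUND(AVG(amount), 2), MIN(amount).
HAVING: drop groups with fewer than 2 rows.
  debit: ids {14, 20, 28} → ROUND(AVG(amount), 2)=15, MIN(amount)=-169
  fee: ids {5, 27} → ROUND(AVG(amount), 2)=248.5, MIN(amount)=170
  refund: ids {8, 22} → ROUND(AVG(amount), 2)=198, MIN(amount)=143
  transfer: ids {13, 15} → ROUND(AVG(amount), 2)=183, MIN(amount)=47

debit | 15 | -169 ; fee | 248.5 | 170 ; refund | 198 | 143 ; transfer | 183 | 47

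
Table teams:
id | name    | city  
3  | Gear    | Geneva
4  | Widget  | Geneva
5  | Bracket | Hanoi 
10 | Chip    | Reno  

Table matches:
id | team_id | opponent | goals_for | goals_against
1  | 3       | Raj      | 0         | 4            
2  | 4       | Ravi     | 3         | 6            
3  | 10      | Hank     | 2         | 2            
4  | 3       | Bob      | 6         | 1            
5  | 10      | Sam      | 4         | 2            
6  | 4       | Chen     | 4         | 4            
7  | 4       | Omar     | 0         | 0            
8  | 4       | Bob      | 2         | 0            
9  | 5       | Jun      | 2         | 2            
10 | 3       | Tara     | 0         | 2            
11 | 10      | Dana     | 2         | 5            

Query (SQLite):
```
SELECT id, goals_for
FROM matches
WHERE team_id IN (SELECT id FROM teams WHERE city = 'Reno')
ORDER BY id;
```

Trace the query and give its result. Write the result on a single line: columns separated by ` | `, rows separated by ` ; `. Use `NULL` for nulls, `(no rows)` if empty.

3 | 2 ; 5 | 4 ; 11 | 2

Inner query: teams.id where city = 'Reno'.
Outer: keep matches rows whose team_id is in that set.
Inner query → {10}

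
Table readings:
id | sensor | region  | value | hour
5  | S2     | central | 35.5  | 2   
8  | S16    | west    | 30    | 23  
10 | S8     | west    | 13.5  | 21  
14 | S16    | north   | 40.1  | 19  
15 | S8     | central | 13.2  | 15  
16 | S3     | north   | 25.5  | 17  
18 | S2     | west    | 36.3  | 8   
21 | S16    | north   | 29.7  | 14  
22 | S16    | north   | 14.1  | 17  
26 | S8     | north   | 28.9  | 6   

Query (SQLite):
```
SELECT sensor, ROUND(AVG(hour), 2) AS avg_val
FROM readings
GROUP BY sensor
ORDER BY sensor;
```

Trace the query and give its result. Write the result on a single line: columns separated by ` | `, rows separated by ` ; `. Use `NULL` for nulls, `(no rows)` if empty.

S16 | 18.25 ; S2 | 5 ; S3 | 17 ; S8 | 14

Partition readings by sensor; compute ROUND(AVG(hour), 2) within each group.
  S16: ids {8, 14, 21, 22} → ROUND(AVG(hour), 2)=18.25
  S2: ids {5, 18} → ROUND(AVG(hour), 2)=5
  S3: ids {16} → ROUND(AVG(hour), 2)=17
  S8: ids {10, 15, 26} → ROUND(AVG(hour), 2)=14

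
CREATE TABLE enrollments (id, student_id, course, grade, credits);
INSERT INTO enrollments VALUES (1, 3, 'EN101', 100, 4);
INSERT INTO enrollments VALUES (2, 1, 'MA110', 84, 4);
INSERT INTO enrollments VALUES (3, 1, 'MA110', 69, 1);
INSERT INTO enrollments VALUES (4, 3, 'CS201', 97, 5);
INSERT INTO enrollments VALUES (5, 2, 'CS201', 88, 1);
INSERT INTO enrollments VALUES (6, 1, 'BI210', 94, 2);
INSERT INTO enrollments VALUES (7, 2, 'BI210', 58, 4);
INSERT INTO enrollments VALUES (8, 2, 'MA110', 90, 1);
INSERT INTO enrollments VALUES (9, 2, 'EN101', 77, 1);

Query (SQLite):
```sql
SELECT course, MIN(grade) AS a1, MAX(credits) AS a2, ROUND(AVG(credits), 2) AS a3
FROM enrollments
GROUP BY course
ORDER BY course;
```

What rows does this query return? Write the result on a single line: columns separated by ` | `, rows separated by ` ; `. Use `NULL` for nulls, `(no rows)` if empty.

BI210 | 58 | 4 | 3 ; CS201 | 88 | 5 | 3 ; EN101 | 77 | 4 | 2.5 ; MA110 | 69 | 4 | 2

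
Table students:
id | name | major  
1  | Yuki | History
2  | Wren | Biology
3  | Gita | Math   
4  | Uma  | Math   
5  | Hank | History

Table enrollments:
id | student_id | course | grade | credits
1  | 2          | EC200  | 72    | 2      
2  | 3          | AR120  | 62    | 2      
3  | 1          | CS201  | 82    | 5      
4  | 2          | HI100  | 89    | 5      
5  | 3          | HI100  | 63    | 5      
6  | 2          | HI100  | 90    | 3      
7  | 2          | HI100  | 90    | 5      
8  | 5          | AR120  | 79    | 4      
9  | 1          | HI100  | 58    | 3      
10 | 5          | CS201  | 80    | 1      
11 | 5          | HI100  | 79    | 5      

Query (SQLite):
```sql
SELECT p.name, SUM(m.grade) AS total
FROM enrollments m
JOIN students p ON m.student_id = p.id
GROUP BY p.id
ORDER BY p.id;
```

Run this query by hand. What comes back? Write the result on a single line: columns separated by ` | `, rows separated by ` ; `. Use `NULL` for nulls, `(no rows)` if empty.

Yuki | 140 ; Wren | 341 ; Gita | 125 ; Hank | 238

Join each enrollments row to its students via student_id.
Group joined rows by students.id; compute SUM(m.grade) per group.
  1: ids {3, 9} → SUM(m.grade)=140
  2: ids {1, 4, 6, 7} → SUM(m.grade)=341
  3: ids {2, 5} → SUM(m.grade)=125
  5: ids {8, 10, 11} → SUM(m.grade)=238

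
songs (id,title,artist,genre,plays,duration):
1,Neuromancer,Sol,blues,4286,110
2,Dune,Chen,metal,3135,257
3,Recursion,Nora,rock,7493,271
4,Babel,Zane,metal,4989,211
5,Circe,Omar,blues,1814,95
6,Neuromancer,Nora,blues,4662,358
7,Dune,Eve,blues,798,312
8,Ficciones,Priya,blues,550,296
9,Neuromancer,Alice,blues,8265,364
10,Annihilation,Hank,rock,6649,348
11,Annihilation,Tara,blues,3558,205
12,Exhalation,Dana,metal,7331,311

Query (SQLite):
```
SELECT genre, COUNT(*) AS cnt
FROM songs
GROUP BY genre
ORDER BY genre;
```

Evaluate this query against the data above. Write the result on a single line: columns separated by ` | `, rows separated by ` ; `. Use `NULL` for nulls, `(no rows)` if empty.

blues | 7 ; metal | 3 ; rock | 2

Partition songs by genre; compute COUNT(*) within each group.
  blues: ids {1, 5, 6, 7, 8, 9, 11} → COUNT(*)=7
  metal: ids {2, 4, 12} → COUNT(*)=3
  rock: ids {3, 10} → COUNT(*)=2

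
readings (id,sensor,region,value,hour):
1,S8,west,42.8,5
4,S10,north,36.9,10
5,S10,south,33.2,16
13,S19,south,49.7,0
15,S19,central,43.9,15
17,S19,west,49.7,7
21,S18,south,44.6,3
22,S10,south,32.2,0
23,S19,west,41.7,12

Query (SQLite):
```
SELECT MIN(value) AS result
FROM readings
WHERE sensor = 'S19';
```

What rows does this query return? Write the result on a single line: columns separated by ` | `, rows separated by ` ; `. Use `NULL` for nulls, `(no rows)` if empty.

41.7

Rows where sensor='S19' → value values: [49.7, 43.9, 49.7, 41.7].
MIN of non-NULL values = 41.7.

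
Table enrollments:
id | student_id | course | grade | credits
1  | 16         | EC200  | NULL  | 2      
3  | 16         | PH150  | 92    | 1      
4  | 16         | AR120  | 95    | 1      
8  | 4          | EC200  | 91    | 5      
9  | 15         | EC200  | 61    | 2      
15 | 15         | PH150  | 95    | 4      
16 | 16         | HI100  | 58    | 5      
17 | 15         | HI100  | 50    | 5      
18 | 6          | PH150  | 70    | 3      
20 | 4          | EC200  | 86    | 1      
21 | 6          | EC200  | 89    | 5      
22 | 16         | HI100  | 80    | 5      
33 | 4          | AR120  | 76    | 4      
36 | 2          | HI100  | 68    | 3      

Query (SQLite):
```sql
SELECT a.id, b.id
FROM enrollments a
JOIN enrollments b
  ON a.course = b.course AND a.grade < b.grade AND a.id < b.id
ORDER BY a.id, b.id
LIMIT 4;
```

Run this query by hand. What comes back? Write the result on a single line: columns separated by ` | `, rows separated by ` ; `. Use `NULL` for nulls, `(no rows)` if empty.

Pairs (a,b) with same course, a.grade < b.grade, a.id < b.id.
course groups: AR120:{4,33} EC200:{1,8,9,20,21} HI100:{16,17,22,36} PH150:{3,15,18}
Ordered by (a.id, b.id); first 4.

3 | 15 ; 9 | 20 ; 9 | 21 ; 16 | 22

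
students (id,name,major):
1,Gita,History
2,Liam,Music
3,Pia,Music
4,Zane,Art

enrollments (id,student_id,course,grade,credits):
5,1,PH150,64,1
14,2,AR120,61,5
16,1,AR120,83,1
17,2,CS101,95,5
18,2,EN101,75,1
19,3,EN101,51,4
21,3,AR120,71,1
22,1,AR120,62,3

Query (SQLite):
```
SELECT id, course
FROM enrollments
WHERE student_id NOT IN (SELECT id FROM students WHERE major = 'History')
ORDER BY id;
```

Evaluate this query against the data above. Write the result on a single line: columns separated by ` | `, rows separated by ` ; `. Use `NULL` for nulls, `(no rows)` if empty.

Inner query: students.id where major = 'History'.
Outer: keep enrollments rows whose student_id is not in that set.
Inner query → {1}

14 | AR120 ; 17 | CS101 ; 18 | EN101 ; 19 | EN101 ; 21 | AR120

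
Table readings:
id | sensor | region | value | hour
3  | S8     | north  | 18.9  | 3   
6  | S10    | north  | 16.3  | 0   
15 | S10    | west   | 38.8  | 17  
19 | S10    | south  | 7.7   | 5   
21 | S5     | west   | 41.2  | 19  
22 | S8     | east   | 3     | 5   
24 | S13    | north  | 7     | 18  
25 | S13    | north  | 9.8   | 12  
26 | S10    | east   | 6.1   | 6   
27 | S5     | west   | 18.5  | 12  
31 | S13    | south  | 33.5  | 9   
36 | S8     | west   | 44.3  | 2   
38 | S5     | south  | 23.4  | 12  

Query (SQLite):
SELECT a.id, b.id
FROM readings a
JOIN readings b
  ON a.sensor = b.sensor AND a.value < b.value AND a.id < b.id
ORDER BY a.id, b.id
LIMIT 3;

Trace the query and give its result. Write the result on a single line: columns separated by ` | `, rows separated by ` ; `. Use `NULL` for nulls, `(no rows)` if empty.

Pairs (a,b) with same sensor, a.value < b.value, a.id < b.id.
sensor groups: S10:{6,15,19,26} S13:{24,25,31} S5:{21,27,38} S8:{3,22,36}
Ordered by (a.id, b.id); first 3.

3 | 36 ; 6 | 15 ; 22 | 36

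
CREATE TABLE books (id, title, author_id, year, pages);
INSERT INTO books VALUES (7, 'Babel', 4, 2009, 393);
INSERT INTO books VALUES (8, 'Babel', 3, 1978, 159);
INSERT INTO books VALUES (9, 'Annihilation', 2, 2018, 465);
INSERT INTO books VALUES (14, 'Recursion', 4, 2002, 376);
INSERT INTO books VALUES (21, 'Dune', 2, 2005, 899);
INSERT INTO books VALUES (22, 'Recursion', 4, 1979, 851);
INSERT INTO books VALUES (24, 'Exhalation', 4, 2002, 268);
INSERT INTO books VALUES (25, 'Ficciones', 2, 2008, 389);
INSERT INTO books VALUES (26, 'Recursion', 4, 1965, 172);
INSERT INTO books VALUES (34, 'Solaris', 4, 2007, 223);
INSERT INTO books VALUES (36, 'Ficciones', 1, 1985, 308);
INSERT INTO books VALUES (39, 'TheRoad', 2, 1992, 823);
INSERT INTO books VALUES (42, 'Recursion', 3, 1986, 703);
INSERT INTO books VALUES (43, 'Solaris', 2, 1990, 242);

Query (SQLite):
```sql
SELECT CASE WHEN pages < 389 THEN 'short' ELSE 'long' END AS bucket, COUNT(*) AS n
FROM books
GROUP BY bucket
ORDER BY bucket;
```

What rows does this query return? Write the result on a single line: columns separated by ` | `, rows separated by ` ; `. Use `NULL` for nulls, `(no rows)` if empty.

long | 7 ; short | 7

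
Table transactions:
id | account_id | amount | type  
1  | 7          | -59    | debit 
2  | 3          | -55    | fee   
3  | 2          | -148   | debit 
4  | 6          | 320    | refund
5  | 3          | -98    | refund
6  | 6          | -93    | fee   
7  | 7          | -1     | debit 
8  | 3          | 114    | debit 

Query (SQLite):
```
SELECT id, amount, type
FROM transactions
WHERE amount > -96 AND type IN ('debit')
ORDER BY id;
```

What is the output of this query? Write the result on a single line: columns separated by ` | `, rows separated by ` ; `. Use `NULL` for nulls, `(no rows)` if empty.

amount > -96: ids {1, 2, 4, 6, 7, 8}
type IN ('debit'): ids {1, 3, 7, 8}
Combine with AND.

1 | -59 | debit ; 7 | -1 | debit ; 8 | 114 | debit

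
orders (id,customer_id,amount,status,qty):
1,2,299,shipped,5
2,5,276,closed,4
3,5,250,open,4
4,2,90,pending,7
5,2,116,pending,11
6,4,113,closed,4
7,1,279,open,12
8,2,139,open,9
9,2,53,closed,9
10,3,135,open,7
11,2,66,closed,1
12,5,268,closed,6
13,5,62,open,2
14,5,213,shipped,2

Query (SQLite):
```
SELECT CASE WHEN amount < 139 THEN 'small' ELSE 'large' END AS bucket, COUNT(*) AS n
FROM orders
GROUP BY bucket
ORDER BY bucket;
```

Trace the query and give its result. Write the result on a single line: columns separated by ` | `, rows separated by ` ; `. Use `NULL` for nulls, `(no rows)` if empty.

Bucket rows by amount < 139 → 'small' else 'large'; count each bucket.

large | 7 ; small | 7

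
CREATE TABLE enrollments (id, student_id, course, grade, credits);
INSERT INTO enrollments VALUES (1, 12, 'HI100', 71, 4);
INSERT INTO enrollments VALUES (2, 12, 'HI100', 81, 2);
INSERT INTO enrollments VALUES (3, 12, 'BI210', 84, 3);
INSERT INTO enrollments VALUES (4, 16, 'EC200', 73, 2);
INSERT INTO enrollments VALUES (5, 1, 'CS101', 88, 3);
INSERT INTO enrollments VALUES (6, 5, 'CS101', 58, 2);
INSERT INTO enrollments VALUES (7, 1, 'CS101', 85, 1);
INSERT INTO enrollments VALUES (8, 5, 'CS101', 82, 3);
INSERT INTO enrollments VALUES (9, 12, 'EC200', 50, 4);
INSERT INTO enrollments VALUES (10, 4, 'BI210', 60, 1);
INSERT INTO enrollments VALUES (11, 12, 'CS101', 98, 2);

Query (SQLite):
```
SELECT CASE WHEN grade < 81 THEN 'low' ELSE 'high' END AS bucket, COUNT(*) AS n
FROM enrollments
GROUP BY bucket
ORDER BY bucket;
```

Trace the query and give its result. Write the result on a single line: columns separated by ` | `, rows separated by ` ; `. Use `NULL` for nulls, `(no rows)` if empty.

Bucket rows by grade < 81 → 'low' else 'high'; count each bucket.

high | 6 ; low | 5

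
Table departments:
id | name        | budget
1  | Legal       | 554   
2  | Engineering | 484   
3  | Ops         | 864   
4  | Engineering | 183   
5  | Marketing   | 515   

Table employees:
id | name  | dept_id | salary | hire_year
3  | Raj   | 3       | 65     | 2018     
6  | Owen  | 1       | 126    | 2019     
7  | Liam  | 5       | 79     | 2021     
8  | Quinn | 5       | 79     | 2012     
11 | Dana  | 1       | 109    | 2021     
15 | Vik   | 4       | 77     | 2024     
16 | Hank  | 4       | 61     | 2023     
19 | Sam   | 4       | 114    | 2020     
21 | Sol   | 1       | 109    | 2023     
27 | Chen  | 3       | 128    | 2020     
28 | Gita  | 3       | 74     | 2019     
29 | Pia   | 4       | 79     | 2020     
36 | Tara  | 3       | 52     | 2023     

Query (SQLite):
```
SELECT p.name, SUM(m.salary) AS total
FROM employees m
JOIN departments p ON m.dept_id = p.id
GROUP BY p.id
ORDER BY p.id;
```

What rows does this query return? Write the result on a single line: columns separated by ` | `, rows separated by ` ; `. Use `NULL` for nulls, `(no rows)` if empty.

Legal | 344 ; Ops | 319 ; Engineering | 331 ; Marketing | 158

Join each employees row to its departments via dept_id.
Group joined rows by departments.id; compute SUM(m.salary) per group.
  1: ids {6, 11, 21} → SUM(m.salary)=344
  3: ids {3, 27, 28, 36} → SUM(m.salary)=319
  4: ids {15, 16, 19, 29} → SUM(m.salary)=331
  5: ids {7, 8} → SUM(m.salary)=158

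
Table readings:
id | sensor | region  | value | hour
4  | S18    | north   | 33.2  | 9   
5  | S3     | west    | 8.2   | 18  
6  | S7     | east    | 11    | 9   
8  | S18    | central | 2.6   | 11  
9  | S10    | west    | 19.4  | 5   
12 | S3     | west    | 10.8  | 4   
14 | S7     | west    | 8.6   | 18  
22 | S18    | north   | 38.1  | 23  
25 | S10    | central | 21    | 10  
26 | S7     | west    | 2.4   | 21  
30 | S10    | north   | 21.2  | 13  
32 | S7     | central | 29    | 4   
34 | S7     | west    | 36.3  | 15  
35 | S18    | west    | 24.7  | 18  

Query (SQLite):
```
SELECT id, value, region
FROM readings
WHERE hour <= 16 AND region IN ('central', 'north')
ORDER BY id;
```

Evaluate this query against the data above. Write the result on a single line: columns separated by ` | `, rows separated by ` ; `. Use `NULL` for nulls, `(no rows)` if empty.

4 | 33.2 | north ; 8 | 2.6 | central ; 25 | 21 | central ; 30 | 21.2 | north ; 32 | 29 | central

hour <= 16: ids {4, 6, 8, 9, 12, 25, 30, 32, 34}
region IN ('central', 'north'): ids {4, 8, 22, 25, 30, 32}
Combine with AND.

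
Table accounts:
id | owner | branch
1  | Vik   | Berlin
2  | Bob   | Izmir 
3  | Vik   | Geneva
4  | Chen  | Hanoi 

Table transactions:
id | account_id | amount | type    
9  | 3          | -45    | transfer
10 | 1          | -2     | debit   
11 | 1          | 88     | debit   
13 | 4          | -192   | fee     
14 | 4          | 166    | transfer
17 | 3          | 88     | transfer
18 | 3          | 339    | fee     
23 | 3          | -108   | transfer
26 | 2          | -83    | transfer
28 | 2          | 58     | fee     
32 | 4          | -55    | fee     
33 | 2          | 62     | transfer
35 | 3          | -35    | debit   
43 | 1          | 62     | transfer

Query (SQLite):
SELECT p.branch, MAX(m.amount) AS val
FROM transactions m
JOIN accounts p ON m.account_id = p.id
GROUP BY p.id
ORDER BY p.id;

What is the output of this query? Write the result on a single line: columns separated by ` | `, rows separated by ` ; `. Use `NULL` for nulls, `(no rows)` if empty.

Join each transactions row to its accounts via account_id.
Group joined rows by accounts.id; compute MAX(m.amount) per group.
  1: ids {10, 11, 43} → MAX(m.amount)=88
  2: ids {26, 28, 33} → MAX(m.amount)=62
  3: ids {9, 17, 18, 23, 35} → MAX(m.amount)=339
  4: ids {13, 14, 32} → MAX(m.amount)=166

Berlin | 88 ; Izmir | 62 ; Geneva | 339 ; Hanoi | 166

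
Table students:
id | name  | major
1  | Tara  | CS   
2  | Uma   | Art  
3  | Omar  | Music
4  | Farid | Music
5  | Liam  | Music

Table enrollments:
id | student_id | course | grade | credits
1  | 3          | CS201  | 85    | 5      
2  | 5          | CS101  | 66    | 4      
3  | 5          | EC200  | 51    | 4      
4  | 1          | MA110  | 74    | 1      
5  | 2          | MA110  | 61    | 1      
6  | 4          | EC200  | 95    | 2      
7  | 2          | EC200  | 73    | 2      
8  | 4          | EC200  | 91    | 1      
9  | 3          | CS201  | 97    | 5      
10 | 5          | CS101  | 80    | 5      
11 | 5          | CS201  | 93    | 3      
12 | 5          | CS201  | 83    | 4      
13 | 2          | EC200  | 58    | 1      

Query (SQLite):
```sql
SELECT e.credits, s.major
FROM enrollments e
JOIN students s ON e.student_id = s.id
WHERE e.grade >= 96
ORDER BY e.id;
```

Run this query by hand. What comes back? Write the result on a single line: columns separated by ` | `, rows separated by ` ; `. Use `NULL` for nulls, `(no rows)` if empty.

5 | Music

Each enrollments row matches the students row where student_id = students.id.
Then keep rows with e.grade >= 96.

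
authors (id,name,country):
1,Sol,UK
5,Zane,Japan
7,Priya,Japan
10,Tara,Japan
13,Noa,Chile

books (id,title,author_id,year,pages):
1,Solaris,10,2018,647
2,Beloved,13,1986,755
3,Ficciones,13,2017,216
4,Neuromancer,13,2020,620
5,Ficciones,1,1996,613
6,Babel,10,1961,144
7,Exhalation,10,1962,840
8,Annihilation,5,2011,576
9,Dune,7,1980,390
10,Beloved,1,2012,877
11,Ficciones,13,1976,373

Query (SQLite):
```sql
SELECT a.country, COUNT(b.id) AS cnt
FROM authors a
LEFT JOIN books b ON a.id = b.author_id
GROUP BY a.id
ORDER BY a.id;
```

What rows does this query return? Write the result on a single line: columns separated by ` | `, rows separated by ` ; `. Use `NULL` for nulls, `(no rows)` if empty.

LEFT JOIN keeps every authors row; unmatched ones get NULL for books columns.
Group by authors.id and compute COUNT(b.id). COUNT(col) of an all-NULL group is 0.
  1: ids {5, 10} → COUNT(b.id)=2
  5: ids {8} → COUNT(b.id)=1
  7: ids {9} → COUNT(b.id)=1
  10: ids {1, 6, 7} → COUNT(b.id)=3
  13: ids {2, 3, 4, 11} → COUNT(b.id)=4

UK | 2 ; Japan | 1 ; Japan | 1 ; Japan | 3 ; Chile | 4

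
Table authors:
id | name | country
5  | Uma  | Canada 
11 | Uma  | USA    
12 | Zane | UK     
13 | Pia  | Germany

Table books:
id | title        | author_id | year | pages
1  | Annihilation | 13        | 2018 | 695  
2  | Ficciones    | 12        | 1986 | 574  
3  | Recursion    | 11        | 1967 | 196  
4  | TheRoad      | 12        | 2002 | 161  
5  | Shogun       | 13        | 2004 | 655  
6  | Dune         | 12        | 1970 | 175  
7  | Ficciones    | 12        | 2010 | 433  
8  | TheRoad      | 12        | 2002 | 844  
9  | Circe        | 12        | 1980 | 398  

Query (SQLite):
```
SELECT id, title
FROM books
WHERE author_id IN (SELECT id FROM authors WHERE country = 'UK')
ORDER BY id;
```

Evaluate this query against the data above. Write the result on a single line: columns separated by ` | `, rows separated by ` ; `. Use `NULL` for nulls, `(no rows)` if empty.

2 | Ficciones ; 4 | TheRoad ; 6 | Dune ; 7 | Ficciones ; 8 | TheRoad ; 9 | Circe

Inner query: authors.id where country = 'UK'.
Outer: keep books rows whose author_id is in that set.
Inner query → {12}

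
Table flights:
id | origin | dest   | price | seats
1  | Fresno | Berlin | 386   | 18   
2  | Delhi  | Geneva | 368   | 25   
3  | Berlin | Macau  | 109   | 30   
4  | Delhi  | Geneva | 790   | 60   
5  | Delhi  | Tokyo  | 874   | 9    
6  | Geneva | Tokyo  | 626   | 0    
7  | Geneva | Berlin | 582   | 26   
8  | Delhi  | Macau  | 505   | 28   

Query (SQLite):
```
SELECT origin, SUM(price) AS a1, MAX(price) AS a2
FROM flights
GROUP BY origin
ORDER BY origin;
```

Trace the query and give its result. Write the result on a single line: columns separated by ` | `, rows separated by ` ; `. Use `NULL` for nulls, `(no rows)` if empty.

Group flights by origin.
Per group compute: SUM(price), MAX(price).
  Berlin: ids {3} → SUM(price)=109, MAX(price)=109
  Delhi: ids {2, 4, 5, 8} → SUM(price)=2537, MAX(price)=874
  Fresno: ids {1} → SUM(price)=386, MAX(price)=386
  Geneva: ids {6, 7} → SUM(price)=1208, MAX(price)=626

Berlin | 109 | 109 ; Delhi | 2537 | 874 ; Fresno | 386 | 386 ; Geneva | 1208 | 626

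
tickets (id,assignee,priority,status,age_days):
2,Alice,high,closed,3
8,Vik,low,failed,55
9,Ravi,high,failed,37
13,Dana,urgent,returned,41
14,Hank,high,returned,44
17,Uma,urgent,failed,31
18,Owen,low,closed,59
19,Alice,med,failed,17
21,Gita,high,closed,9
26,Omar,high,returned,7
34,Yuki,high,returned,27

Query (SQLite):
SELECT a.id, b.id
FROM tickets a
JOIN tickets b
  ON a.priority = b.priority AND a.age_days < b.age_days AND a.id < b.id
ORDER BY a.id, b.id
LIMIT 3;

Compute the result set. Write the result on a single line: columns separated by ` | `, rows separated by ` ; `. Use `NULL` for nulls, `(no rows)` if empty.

2 | 9 ; 2 | 14 ; 2 | 21

Pairs (a,b) with same priority, a.age_days < b.age_days, a.id < b.id.
priority groups: high:{2,9,14,21,26,34} low:{8,18} med:{19} urgent:{13,17}
Ordered by (a.id, b.id); first 3.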